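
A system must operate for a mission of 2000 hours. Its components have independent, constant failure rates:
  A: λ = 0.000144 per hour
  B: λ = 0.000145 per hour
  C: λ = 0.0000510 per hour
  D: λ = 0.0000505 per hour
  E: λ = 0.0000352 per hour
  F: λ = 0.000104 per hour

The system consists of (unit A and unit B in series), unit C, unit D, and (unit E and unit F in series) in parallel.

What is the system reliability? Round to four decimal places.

R(A) = exp(−0.000144 × 2000) = 0.749762
R(B) = exp(−0.000145 × 2000) = 0.748264
R(C) = exp(−0.0000510 × 2000) = 0.903030
R(D) = exp(−0.0000505 × 2000) = 0.903933
R(E) = exp(−0.0000352 × 2000) = 0.932021
R(F) = exp(−0.000104 × 2000) = 0.812207
Series (A and B): 0.749762 × 0.748264 = 0.561020
Series (E and F): 0.932021 × 0.812207 = 0.756994
Parallel ([0.561020], C, D, and [0.756994]): 1 − (1 − 0.561020)(1 − 0.903030)(1 − 0.903933)(1 − 0.756994) = 0.9990

0.9990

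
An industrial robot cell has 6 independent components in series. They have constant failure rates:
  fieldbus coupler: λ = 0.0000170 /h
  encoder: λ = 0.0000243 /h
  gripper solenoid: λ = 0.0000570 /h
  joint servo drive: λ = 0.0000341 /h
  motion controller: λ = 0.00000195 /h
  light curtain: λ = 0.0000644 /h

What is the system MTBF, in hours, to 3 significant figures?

5030

Series of exponential components: λ_sys = Σ λ_i
λ_sys = 0.0000170 + 0.0000243 + 0.0000570 + 0.0000341 + 0.00000195 + 0.0000644 = 1.9875e-04 /h
MTBF = 1 / λ_sys = 5030 h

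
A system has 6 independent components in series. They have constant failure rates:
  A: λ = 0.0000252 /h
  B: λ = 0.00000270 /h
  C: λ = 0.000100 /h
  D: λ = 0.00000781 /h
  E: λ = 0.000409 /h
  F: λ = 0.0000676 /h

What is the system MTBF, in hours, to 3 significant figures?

Series of exponential components: λ_sys = Σ λ_i
λ_sys = 0.0000252 + 0.00000270 + 0.000100 + 0.00000781 + 0.000409 + 0.0000676 = 6.1231e-04 /h
MTBF = 1 / λ_sys = 1630 h

1630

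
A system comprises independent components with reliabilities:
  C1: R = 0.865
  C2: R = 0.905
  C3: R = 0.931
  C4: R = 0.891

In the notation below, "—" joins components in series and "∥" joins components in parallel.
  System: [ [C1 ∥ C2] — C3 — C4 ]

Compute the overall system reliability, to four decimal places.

0.8189

Parallel (C1 and C2): 1 − (1 − 0.865000)(1 − 0.905000) = 0.987175
Series ([0.987175], C3, and C4): 0.987175 × 0.931000 × 0.891000 = 0.8189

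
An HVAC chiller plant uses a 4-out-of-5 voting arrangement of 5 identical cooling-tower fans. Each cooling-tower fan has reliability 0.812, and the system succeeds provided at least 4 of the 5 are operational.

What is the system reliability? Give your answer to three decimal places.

0.762

R = Σ_{i=4}^{5} C(5,i) p^i (1−p)^{5−i} with p = 0.812
C(5,4)·0.812^4·0.188^1 = 0.40865
C(5,5)·0.812^5·0.188^0 = 0.35300
Sum = 0.762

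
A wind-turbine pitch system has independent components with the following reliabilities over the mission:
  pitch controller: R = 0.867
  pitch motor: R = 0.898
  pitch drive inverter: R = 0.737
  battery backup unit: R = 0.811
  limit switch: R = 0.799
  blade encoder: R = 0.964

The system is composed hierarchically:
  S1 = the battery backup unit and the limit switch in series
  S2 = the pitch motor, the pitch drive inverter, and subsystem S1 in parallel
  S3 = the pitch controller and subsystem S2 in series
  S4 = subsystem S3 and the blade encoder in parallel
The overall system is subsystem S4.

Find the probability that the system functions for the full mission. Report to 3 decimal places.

Series (battery backup unit and limit switch): 0.81100 × 0.79900 = 0.64799
Parallel (pitch motor, pitch drive inverter, and [0.64799]): 1 − (1 − 0.89800)(1 − 0.73700)(1 − 0.64799) = 0.99056
Series (pitch controller and [0.99056]): 0.86700 × 0.99056 = 0.85882
Parallel ([0.85882] and blade encoder): 1 − (1 − 0.85882)(1 − 0.96400) = 0.995

0.995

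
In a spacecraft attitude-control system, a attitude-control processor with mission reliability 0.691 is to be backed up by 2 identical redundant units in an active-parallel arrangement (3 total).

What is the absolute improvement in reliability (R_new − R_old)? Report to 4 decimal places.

R_before = 0.691
R_after = 1 − (1 − 0.691)^3 = 0.9705
ΔR = 0.9705 − 0.691 = 0.2795

0.2795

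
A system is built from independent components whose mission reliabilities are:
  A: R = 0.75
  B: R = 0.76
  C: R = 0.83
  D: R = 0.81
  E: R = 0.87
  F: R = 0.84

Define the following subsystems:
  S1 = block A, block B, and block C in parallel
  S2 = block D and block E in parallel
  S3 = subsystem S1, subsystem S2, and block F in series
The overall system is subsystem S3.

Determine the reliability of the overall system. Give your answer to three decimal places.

0.811

Parallel (A, B, and C): 1 − (1 − 0.75000)(1 − 0.76000)(1 − 0.83000) = 0.98980
Parallel (D and E): 1 − (1 − 0.81000)(1 − 0.87000) = 0.97530
Series ([0.98980], [0.97530], and F): 0.98980 × 0.97530 × 0.84000 = 0.811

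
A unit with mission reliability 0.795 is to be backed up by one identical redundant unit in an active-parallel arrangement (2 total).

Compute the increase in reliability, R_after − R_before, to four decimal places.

0.1630

R_before = 0.795
R_after = 1 − (1 − 0.795)^2 = 0.9580
ΔR = 0.9580 − 0.795 = 0.1630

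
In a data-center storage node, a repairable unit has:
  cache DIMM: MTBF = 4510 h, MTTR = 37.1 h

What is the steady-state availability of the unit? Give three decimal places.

A(cache DIMM) = MTBF/(MTBF+MTTR) = 4510/(4510+37.1) = 0.992

0.992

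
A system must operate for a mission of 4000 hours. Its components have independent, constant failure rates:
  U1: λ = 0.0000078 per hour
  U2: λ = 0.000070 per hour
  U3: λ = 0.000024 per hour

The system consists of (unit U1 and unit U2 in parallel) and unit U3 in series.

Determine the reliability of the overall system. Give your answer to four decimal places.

R(U1) = exp(−0.0000078 × 4000) = 0.969282
R(U2) = exp(−0.000070 × 4000) = 0.755784
R(U3) = exp(−0.000024 × 4000) = 0.908464
Parallel (U1 and U2): 1 − (1 − 0.969282)(1 − 0.755784) = 0.992498
Series ([0.992498] and U3): 0.992498 × 0.908464 = 0.9016

0.9016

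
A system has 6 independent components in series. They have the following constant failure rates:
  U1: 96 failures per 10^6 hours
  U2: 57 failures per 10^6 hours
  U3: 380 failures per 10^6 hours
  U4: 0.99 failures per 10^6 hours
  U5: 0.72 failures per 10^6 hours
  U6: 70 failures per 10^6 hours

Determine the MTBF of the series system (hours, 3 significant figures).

Series of exponential components: λ_sys = Σ λ_i
λ_sys = 0.000096 + 0.000057 + 0.00038 + 0.00000099 + 0.00000072 + 0.000070 = 6.0471e-04 /h
MTBF = 1 / λ_sys = 1650 h

1650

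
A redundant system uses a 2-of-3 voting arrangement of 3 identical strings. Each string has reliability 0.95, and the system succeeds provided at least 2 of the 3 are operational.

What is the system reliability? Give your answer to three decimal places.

R = Σ_{i=2}^{3} C(3,i) p^i (1−p)^{3−i} with p = 0.95
C(3,2)·0.95^2·0.05^1 = 0.13538
C(3,3)·0.95^3·0.05^0 = 0.85738
Sum = 0.993

0.993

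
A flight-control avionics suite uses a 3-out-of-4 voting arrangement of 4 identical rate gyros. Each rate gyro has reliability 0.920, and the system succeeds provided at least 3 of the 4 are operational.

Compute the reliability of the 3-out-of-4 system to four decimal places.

0.9656

R = Σ_{i=3}^{4} C(4,i) p^i (1−p)^{4−i} with p = 0.920
C(4,3)·0.920^3·0.080^1 = 0.249180
C(4,4)·0.920^4·0.080^0 = 0.716393
Sum = 0.9656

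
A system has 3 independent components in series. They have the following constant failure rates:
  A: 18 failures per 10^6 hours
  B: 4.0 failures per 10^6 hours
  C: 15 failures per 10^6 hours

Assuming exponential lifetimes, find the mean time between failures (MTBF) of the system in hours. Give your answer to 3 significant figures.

Series of exponential components: λ_sys = Σ λ_i
λ_sys = 0.000018 + 0.0000040 + 0.000015 = 3.7000e-05 /h
MTBF = 1 / λ_sys = 27000 h

27000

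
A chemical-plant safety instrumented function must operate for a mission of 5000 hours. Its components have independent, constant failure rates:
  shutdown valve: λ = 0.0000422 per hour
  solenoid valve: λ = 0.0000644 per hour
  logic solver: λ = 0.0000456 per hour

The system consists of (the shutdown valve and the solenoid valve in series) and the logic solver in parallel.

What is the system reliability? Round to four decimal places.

R(shutdown valve) = exp(−0.0000422 × 5000) = 0.809774
R(solenoid valve) = exp(−0.0000644 × 5000) = 0.724698
R(logic solver) = exp(−0.0000456 × 5000) = 0.796124
Series (shutdown valve and solenoid valve): 0.809774 × 0.724698 = 0.586842
Parallel ([0.586842] and logic solver): 1 − (1 − 0.586842)(1 − 0.796124) = 0.9158

0.9158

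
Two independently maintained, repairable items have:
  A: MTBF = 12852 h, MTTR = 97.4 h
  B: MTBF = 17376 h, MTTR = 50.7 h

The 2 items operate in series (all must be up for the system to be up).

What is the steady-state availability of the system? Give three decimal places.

0.990

A(A) = MTBF/(MTBF+MTTR) = 12852/(12852+97.4) = 0.992478
A(B) = MTBF/(MTBF+MTTR) = 17376/(17376+50.7) = 0.997091
Series availability: 0.992478 × 0.997091 = 0.990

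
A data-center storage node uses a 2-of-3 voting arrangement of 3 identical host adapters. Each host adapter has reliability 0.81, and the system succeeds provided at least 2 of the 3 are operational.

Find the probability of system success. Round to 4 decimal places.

0.9054

R = Σ_{i=2}^{3} C(3,i) p^i (1−p)^{3−i} with p = 0.81
C(3,2)·0.81^2·0.19^1 = 0.373977
C(3,3)·0.81^3·0.19^0 = 0.531441
Sum = 0.9054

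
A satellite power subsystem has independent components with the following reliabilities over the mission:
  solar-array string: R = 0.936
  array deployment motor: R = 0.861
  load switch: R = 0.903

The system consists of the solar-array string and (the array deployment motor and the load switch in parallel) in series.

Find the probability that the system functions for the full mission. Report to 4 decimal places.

0.9234

Parallel (array deployment motor and load switch): 1 − (1 − 0.861000)(1 − 0.903000) = 0.986517
Series (solar-array string and [0.986517]): 0.936000 × 0.986517 = 0.9234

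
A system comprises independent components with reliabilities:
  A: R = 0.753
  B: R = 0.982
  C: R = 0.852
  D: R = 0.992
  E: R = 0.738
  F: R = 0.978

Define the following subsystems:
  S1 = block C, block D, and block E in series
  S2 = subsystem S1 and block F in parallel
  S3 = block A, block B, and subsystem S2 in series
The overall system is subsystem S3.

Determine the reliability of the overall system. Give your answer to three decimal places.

0.733

Series (C, D, and E): 0.85200 × 0.99200 × 0.73800 = 0.62375
Parallel ([0.62375] and F): 1 − (1 − 0.62375)(1 − 0.97800) = 0.99172
Series (A, B, and [0.99172]): 0.75300 × 0.98200 × 0.99172 = 0.733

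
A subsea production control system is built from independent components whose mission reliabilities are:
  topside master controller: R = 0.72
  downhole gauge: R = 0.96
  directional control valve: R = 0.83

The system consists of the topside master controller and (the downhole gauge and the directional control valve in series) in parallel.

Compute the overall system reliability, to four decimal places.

0.9431

Series (downhole gauge and directional control valve): 0.960000 × 0.830000 = 0.796800
Parallel (topside master controller and [0.796800]): 1 − (1 − 0.720000)(1 − 0.796800) = 0.9431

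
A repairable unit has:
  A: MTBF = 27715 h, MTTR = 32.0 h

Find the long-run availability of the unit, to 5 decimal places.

0.99885

A(A) = MTBF/(MTBF+MTTR) = 27715/(27715+32.0) = 0.99885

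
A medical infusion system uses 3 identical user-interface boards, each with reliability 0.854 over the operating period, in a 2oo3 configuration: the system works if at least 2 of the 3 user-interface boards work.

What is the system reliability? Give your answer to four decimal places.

0.9423

R = Σ_{i=2}^{3} C(3,i) p^i (1−p)^{3−i} with p = 0.854
C(3,2)·0.854^2·0.146^1 = 0.319440
C(3,3)·0.854^3·0.146^0 = 0.622836
Sum = 0.9423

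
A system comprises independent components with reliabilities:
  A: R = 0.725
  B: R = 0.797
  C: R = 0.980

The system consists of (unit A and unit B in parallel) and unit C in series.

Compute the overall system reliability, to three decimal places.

Parallel (A and B): 1 − (1 − 0.72500)(1 − 0.79700) = 0.94418
Series ([0.94418] and C): 0.94418 × 0.98000 = 0.925

0.925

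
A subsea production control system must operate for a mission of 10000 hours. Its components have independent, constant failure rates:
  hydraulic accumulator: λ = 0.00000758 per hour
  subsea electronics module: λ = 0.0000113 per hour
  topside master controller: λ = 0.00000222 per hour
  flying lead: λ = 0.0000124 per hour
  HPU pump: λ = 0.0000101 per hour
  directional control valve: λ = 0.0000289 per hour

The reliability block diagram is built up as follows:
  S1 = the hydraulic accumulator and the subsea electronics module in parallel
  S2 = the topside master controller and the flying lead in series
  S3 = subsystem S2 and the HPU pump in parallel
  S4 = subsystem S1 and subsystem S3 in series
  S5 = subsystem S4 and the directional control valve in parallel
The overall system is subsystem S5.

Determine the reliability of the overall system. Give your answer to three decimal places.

R(hydraulic accumulator) = exp(−0.00000758 × 10000) = 0.92700
R(subsea electronics module) = exp(−0.0000113 × 10000) = 0.89315
R(topside master controller) = exp(−0.00000222 × 10000) = 0.97804
R(flying lead) = exp(−0.0000124 × 10000) = 0.88338
R(HPU pump) = exp(−0.0000101 × 10000) = 0.90393
R(directional control valve) = exp(−0.0000289 × 10000) = 0.74901
Parallel (hydraulic accumulator and subsea electronics module): 1 − (1 − 0.92700)(1 − 0.89315) = 0.99220
Series (topside master controller and flying lead): 0.97804 × 0.88338 = 0.86398
Parallel ([0.86398] and HPU pump): 1 − (1 − 0.86398)(1 − 0.90393) = 0.98693
Series ([0.99220] and [0.98693]): 0.99220 × 0.98693 = 0.97923
Parallel ([0.97923] and directional control valve): 1 − (1 − 0.97923)(1 − 0.74901) = 0.995

0.995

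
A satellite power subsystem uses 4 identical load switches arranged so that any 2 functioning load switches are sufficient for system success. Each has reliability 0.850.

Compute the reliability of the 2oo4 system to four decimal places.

R = Σ_{i=2}^{4} C(4,i) p^i (1−p)^{4−i} with p = 0.850
C(4,2)·0.850^2·0.150^2 = 0.097538
C(4,3)·0.850^3·0.150^1 = 0.368475
C(4,4)·0.850^4·0.150^0 = 0.522006
Sum = 0.9880

0.9880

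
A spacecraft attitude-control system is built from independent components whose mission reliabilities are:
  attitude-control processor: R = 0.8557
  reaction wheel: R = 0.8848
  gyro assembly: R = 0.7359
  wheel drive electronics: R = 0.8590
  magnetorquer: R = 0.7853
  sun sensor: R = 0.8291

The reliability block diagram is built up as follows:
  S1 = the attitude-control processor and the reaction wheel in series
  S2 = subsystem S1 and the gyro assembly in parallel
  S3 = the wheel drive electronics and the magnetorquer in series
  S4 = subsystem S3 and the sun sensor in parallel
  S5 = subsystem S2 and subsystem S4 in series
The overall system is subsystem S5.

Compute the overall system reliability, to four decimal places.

Series (attitude-control processor and reaction wheel): 0.855700 × 0.884800 = 0.757123
Parallel ([0.757123] and gyro assembly): 1 − (1 − 0.757123)(1 − 0.735900) = 0.935856
Series (wheel drive electronics and magnetorquer): 0.859000 × 0.785300 = 0.674573
Parallel ([0.674573] and sun sensor): 1 − (1 − 0.674573)(1 − 0.829100) = 0.944385
Series ([0.935856] and [0.944385]): 0.935856 × 0.944385 = 0.8838

0.8838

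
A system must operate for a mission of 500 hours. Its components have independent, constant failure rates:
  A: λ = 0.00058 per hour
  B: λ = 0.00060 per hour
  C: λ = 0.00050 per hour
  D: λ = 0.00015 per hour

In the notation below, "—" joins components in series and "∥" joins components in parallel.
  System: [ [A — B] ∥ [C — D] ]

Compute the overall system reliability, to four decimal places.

0.8763

R(A) = exp(−0.00058 × 500) = 0.748264
R(B) = exp(−0.00060 × 500) = 0.740818
R(C) = exp(−0.00050 × 500) = 0.778801
R(D) = exp(−0.00015 × 500) = 0.927743
Series (A and B): 0.748264 × 0.740818 = 0.554327
Series (C and D): 0.778801 × 0.927743 = 0.722527
Parallel ([0.554327] and [0.722527]): 1 − (1 − 0.554327)(1 − 0.722527) = 0.8763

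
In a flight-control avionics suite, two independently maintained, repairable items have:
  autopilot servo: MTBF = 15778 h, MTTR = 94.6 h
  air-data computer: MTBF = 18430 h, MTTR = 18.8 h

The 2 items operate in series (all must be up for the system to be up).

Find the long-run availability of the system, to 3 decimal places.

0.993

A(autopilot servo) = MTBF/(MTBF+MTTR) = 15778/(15778+94.6) = 0.994040
A(air-data computer) = MTBF/(MTBF+MTTR) = 18430/(18430+18.8) = 0.998981
Series availability: 0.994040 × 0.998981 = 0.993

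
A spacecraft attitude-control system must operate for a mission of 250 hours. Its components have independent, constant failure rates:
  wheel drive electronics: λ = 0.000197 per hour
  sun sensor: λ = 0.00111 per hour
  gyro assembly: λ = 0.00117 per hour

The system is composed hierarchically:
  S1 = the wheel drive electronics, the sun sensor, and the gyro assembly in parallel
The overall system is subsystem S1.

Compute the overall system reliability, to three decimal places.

0.997

R(wheel drive electronics) = exp(−0.000197 × 250) = 0.95194
R(sun sensor) = exp(−0.00111 × 250) = 0.75768
R(gyro assembly) = exp(−0.00117 × 250) = 0.74640
Parallel (wheel drive electronics, sun sensor, and gyro assembly): 1 − (1 − 0.95194)(1 − 0.75768)(1 − 0.74640) = 0.997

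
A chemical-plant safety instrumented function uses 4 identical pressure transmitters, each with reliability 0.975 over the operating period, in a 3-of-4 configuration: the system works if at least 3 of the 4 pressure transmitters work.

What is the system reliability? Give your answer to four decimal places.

R = Σ_{i=3}^{4} C(4,i) p^i (1−p)^{4−i} with p = 0.975
C(4,3)·0.975^3·0.025^1 = 0.092686
C(4,4)·0.975^4·0.025^0 = 0.903688
Sum = 0.9964

0.9964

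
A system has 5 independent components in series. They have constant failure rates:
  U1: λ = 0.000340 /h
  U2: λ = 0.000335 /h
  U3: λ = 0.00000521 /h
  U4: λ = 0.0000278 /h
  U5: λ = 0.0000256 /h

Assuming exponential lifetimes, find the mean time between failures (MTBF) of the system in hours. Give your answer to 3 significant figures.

Series of exponential components: λ_sys = Σ λ_i
λ_sys = 0.000340 + 0.000335 + 0.00000521 + 0.0000278 + 0.0000256 = 7.3361e-04 /h
MTBF = 1 / λ_sys = 1360 h

1360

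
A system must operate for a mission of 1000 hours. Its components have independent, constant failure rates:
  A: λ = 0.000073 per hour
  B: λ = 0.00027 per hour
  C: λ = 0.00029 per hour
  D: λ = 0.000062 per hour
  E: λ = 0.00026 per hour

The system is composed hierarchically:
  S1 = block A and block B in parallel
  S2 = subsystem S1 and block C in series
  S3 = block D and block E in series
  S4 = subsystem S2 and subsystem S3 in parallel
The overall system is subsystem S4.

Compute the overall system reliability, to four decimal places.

0.9273

R(A) = exp(−0.000073 × 1000) = 0.929601
R(B) = exp(−0.00027 × 1000) = 0.763379
R(C) = exp(−0.00029 × 1000) = 0.748264
R(D) = exp(−0.000062 × 1000) = 0.939883
R(E) = exp(−0.00026 × 1000) = 0.771052
Parallel (A and B): 1 − (1 − 0.929601)(1 − 0.763379) = 0.983342
Series ([0.983342] and C): 0.983342 × 0.748264 = 0.735799
Series (D and E): 0.939883 × 0.771052 = 0.724699
Parallel ([0.735799] and [0.724699]): 1 − (1 − 0.735799)(1 − 0.724699) = 0.9273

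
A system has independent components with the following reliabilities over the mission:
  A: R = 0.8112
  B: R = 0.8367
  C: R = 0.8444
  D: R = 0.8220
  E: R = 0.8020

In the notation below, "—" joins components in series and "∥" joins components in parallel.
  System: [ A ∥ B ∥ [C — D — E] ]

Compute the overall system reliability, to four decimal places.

Series (C, D, and E): 0.844400 × 0.822000 × 0.802000 = 0.556666
Parallel (A, B, and [0.556666]): 1 − (1 − 0.811200)(1 − 0.836700)(1 − 0.556666) = 0.9863

0.9863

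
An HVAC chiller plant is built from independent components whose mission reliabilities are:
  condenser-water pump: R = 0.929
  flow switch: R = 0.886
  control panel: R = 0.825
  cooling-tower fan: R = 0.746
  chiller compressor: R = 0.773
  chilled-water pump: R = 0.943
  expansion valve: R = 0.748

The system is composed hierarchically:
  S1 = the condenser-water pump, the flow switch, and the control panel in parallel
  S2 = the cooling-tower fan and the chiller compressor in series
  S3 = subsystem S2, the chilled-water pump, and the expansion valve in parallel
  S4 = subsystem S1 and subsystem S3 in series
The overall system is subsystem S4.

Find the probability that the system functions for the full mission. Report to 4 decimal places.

0.9925

Parallel (condenser-water pump, flow switch, and control panel): 1 − (1 − 0.929000)(1 − 0.886000)(1 − 0.825000) = 0.998584
Series (cooling-tower fan and chiller compressor): 0.746000 × 0.773000 = 0.576658
Parallel ([0.576658], chilled-water pump, and expansion valve): 1 − (1 − 0.576658)(1 − 0.943000)(1 − 0.748000) = 0.993919
Series ([0.998584] and [0.993919]): 0.998584 × 0.993919 = 0.9925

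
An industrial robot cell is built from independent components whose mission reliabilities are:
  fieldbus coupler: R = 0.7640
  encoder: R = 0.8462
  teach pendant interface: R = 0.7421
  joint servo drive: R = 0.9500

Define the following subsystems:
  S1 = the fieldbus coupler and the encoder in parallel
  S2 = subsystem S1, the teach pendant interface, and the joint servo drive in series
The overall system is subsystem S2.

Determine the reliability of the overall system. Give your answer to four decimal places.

0.6794

Parallel (fieldbus coupler and encoder): 1 − (1 − 0.764000)(1 − 0.846200) = 0.963703
Series ([0.963703], teach pendant interface, and joint servo drive): 0.963703 × 0.742100 × 0.950000 = 0.6794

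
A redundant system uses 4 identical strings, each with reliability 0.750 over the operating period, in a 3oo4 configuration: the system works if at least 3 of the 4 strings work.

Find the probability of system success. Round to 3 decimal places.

R = Σ_{i=3}^{4} C(4,i) p^i (1−p)^{4−i} with p = 0.750
C(4,3)·0.750^3·0.250^1 = 0.42188
C(4,4)·0.750^4·0.250^0 = 0.31641
Sum = 0.738

0.738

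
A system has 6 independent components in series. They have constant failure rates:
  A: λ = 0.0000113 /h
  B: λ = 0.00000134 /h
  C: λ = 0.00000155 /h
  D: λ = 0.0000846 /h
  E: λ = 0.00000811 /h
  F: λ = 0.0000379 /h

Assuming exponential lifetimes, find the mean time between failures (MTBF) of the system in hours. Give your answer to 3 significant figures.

Series of exponential components: λ_sys = Σ λ_i
λ_sys = 0.0000113 + 0.00000134 + 0.00000155 + 0.0000846 + 0.00000811 + 0.0000379 = 1.4480e-04 /h
MTBF = 1 / λ_sys = 6910 h

6910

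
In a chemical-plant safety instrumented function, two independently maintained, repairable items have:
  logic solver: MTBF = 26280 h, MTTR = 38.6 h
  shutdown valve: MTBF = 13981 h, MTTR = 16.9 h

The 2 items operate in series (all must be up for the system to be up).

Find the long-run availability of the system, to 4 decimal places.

A(logic solver) = MTBF/(MTBF+MTTR) = 26280/(26280+38.6) = 0.998533
A(shutdown valve) = MTBF/(MTBF+MTTR) = 13981/(13981+16.9) = 0.998793
Series availability: 0.998533 × 0.998793 = 0.9973

0.9973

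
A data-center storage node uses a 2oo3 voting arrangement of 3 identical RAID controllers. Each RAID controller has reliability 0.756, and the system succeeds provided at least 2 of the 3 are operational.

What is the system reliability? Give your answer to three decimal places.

0.850

R = Σ_{i=2}^{3} C(3,i) p^i (1−p)^{3−i} with p = 0.756
C(3,2)·0.756^2·0.244^1 = 0.41836
C(3,3)·0.756^3·0.244^0 = 0.43208
Sum = 0.850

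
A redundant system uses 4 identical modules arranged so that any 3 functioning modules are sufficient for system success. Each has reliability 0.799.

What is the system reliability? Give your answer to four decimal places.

0.8177

R = Σ_{i=3}^{4} C(4,i) p^i (1−p)^{4−i} with p = 0.799
C(4,3)·0.799^3·0.201^1 = 0.410106
C(4,4)·0.799^4·0.201^0 = 0.407556
Sum = 0.8177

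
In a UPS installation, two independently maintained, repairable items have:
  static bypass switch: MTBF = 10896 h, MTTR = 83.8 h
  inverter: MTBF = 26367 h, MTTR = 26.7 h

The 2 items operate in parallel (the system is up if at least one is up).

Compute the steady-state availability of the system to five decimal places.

A(static bypass switch) = MTBF/(MTBF+MTTR) = 10896/(10896+83.8) = 0.992368
A(inverter) = MTBF/(MTBF+MTTR) = 26367/(26367+26.7) = 0.998988
Parallel availability: 1 − (1 − 0.992368)(1 − 0.998988) = 0.99999

0.99999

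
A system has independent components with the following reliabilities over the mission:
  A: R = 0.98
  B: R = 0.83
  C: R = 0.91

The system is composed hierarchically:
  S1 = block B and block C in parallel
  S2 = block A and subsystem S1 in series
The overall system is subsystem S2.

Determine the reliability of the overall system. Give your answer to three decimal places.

Parallel (B and C): 1 − (1 − 0.83000)(1 − 0.91000) = 0.98470
Series (A and [0.98470]): 0.98000 × 0.98470 = 0.965

0.965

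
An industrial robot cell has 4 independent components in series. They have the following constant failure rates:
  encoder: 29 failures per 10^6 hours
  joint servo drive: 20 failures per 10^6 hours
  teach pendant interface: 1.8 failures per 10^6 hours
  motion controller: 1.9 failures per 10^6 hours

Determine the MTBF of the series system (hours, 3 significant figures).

Series of exponential components: λ_sys = Σ λ_i
λ_sys = 0.000029 + 0.000020 + 0.0000018 + 0.0000019 = 5.2700e-05 /h
MTBF = 1 / λ_sys = 19000 h

19000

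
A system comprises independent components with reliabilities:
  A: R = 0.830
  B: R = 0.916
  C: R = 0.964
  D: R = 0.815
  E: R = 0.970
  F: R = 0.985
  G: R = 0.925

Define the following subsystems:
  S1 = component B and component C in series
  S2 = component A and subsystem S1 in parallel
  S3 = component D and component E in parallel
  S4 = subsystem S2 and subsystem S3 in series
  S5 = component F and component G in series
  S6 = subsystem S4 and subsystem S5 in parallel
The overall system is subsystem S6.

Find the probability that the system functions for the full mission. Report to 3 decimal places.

0.998

Series (B and C): 0.91600 × 0.96400 = 0.88302
Parallel (A and [0.88302]): 1 − (1 − 0.83000)(1 − 0.88302) = 0.98011
Parallel (D and E): 1 − (1 − 0.81500)(1 − 0.97000) = 0.99445
Series ([0.98011] and [0.99445]): 0.98011 × 0.99445 = 0.97467
Series (F and G): 0.98500 × 0.92500 = 0.91113
Parallel ([0.97467] and [0.91113]): 1 − (1 − 0.97467)(1 − 0.91113) = 0.998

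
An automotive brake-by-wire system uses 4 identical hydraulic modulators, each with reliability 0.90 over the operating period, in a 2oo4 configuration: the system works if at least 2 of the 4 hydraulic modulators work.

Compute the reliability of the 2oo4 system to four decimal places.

0.9963

R = Σ_{i=2}^{4} C(4,i) p^i (1−p)^{4−i} with p = 0.90
C(4,2)·0.90^2·0.10^2 = 0.048600
C(4,3)·0.90^3·0.10^1 = 0.291600
C(4,4)·0.90^4·0.10^0 = 0.656100
Sum = 0.9963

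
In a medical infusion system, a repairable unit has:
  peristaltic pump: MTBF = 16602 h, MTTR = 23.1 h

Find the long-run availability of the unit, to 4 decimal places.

A(peristaltic pump) = MTBF/(MTBF+MTTR) = 16602/(16602+23.1) = 0.9986

0.9986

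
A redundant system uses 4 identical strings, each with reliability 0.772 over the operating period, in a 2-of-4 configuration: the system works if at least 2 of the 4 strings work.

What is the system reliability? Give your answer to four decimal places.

R = Σ_{i=2}^{4} C(4,i) p^i (1−p)^{4−i} with p = 0.772
C(4,2)·0.772^2·0.228^2 = 0.185890
C(4,3)·0.772^3·0.228^1 = 0.419611
C(4,4)·0.772^4·0.228^0 = 0.355197
Sum = 0.9607

0.9607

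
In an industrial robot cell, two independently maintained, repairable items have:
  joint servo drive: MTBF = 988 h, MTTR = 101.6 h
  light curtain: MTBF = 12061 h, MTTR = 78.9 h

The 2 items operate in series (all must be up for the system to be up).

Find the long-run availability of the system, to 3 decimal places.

A(joint servo drive) = MTBF/(MTBF+MTTR) = 988/(988+101.6) = 0.906755
A(light curtain) = MTBF/(MTBF+MTTR) = 12061/(12061+78.9) = 0.993501
Series availability: 0.906755 × 0.993501 = 0.901

0.901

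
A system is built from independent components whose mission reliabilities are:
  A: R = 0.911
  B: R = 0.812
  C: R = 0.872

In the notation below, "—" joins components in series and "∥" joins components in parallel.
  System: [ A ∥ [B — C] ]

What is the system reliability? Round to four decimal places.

Series (B and C): 0.812000 × 0.872000 = 0.708064
Parallel (A and [0.708064]): 1 − (1 − 0.911000)(1 − 0.708064) = 0.9740

0.9740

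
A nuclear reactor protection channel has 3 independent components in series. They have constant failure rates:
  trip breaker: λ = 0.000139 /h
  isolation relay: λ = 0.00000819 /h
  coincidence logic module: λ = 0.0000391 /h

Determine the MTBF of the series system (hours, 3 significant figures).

Series of exponential components: λ_sys = Σ λ_i
λ_sys = 0.000139 + 0.00000819 + 0.0000391 = 1.8629e-04 /h
MTBF = 1 / λ_sys = 5370 h

5370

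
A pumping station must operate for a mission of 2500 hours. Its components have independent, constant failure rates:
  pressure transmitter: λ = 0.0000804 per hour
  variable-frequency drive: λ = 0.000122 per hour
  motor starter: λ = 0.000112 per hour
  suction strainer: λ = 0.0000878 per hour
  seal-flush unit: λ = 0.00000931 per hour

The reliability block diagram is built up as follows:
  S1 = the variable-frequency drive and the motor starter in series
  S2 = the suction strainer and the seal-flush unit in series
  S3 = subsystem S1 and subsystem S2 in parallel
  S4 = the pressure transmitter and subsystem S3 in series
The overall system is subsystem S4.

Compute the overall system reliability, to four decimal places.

0.7398

R(pressure transmitter) = exp(−0.0000804 × 2500) = 0.817912
R(variable-frequency drive) = exp(−0.000122 × 2500) = 0.737123
R(motor starter) = exp(−0.000112 × 2500) = 0.755784
R(suction strainer) = exp(−0.0000878 × 2500) = 0.802920
R(seal-flush unit) = exp(−0.00000931 × 2500) = 0.976994
Series (variable-frequency drive and motor starter): 0.737123 × 0.755784 = 0.557106
Series (suction strainer and seal-flush unit): 0.802920 × 0.976994 = 0.784448
Parallel ([0.557106] and [0.784448]): 1 − (1 − 0.557106)(1 − 0.784448) = 0.904533
Series (pressure transmitter and [0.904533]): 0.817912 × 0.904533 = 0.7398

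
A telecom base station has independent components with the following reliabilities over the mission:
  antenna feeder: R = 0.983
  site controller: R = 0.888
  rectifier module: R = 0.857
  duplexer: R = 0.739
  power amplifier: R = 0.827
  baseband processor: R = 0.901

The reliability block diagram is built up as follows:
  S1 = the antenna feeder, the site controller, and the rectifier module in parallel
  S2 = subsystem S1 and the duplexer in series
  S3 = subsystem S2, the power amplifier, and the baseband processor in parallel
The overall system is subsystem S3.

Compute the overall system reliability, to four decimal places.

0.9955

Parallel (antenna feeder, site controller, and rectifier module): 1 − (1 − 0.983000)(1 − 0.888000)(1 − 0.857000) = 0.999728
Series ([0.999728] and duplexer): 0.999728 × 0.739000 = 0.738799
Parallel ([0.738799], power amplifier, and baseband processor): 1 − (1 − 0.738799)(1 − 0.827000)(1 − 0.901000) = 0.9955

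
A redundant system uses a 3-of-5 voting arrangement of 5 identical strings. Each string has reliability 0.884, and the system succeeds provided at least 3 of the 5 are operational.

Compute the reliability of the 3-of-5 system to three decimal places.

R = Σ_{i=3}^{5} C(5,i) p^i (1−p)^{5−i} with p = 0.884
C(5,3)·0.884^3·0.116^2 = 0.09296
C(5,4)·0.884^4·0.116^1 = 0.35419
C(5,5)·0.884^5·0.116^0 = 0.53984
Sum = 0.987

0.987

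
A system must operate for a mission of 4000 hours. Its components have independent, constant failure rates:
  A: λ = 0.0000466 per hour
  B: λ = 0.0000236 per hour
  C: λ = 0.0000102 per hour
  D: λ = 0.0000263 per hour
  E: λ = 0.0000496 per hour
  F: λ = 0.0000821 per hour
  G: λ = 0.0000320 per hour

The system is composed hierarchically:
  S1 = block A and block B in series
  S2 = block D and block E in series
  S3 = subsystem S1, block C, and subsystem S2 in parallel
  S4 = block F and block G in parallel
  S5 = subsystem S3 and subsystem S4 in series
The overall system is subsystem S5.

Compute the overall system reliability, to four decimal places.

0.9639

R(A) = exp(−0.0000466 × 4000) = 0.829942
R(B) = exp(−0.0000236 × 4000) = 0.909919
R(C) = exp(−0.0000102 × 4000) = 0.960021
R(D) = exp(−0.0000263 × 4000) = 0.900144
R(E) = exp(−0.0000496 × 4000) = 0.820042
R(F) = exp(−0.0000821 × 4000) = 0.720075
R(G) = exp(−0.0000320 × 4000) = 0.879853
Series (A and B): 0.829942 × 0.909919 = 0.755180
Series (D and E): 0.900144 × 0.820042 = 0.738156
Parallel ([0.755180], C, and [0.738156]): 1 − (1 − 0.755180)(1 − 0.960021)(1 − 0.738156) = 0.997437
Parallel (F and G): 1 − (1 − 0.720075)(1 − 0.879853) = 0.966368
Series ([0.997437] and [0.966368]): 0.997437 × 0.966368 = 0.9639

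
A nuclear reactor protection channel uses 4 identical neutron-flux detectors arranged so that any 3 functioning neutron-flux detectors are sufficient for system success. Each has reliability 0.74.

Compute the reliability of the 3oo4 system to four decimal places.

R = Σ_{i=3}^{4} C(4,i) p^i (1−p)^{4−i} with p = 0.74
C(4,3)·0.74^3·0.26^1 = 0.421433
C(4,4)·0.74^4·0.26^0 = 0.299866
Sum = 0.7213

0.7213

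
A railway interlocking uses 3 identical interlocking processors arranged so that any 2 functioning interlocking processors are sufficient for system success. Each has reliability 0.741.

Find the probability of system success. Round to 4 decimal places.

R = Σ_{i=2}^{3} C(3,i) p^i (1−p)^{3−i} with p = 0.741
C(3,2)·0.741^2·0.259^1 = 0.426636
C(3,3)·0.741^3·0.259^0 = 0.406869
Sum = 0.8335

0.8335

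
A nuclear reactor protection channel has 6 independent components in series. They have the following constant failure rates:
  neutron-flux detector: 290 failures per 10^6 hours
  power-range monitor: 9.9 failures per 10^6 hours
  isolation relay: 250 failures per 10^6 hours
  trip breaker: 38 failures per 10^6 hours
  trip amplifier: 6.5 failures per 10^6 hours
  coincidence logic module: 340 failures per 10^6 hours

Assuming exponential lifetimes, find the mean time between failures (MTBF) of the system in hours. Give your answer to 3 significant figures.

Series of exponential components: λ_sys = Σ λ_i
λ_sys = 0.00029 + 0.0000099 + 0.00025 + 0.000038 + 0.0000065 + 0.00034 = 9.3440e-04 /h
MTBF = 1 / λ_sys = 1070 h

1070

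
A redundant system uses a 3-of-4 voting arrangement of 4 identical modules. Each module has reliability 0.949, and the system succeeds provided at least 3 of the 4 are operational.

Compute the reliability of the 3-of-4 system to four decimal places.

0.9854

R = Σ_{i=3}^{4} C(4,i) p^i (1−p)^{4−i} with p = 0.949
C(4,3)·0.949^3·0.051^1 = 0.174353
C(4,4)·0.949^4·0.051^0 = 0.811082
Sum = 0.9854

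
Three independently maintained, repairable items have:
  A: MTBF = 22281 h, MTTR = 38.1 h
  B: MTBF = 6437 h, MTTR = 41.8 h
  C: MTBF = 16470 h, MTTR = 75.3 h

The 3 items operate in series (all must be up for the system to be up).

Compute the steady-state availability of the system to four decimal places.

A(A) = MTBF/(MTBF+MTTR) = 22281/(22281+38.1) = 0.998293
A(B) = MTBF/(MTBF+MTTR) = 6437/(6437+41.8) = 0.993548
A(C) = MTBF/(MTBF+MTTR) = 16470/(16470+75.3) = 0.995449
Series availability: 0.998293 × 0.993548 × 0.995449 = 0.9873

0.9873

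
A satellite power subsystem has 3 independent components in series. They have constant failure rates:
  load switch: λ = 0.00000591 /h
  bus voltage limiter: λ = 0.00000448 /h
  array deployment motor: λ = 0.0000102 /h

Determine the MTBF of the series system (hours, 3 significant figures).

Series of exponential components: λ_sys = Σ λ_i
λ_sys = 0.00000591 + 0.00000448 + 0.0000102 = 2.0590e-05 /h
MTBF = 1 / λ_sys = 48600 h

48600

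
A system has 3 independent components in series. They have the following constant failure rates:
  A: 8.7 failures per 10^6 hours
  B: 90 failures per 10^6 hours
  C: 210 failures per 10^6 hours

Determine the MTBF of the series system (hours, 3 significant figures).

3240

Series of exponential components: λ_sys = Σ λ_i
λ_sys = 0.0000087 + 0.000090 + 0.00021 = 3.0870e-04 /h
MTBF = 1 / λ_sys = 3240 h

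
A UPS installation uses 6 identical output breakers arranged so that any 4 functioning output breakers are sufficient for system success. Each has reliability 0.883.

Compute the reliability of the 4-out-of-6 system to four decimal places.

R = Σ_{i=4}^{6} C(6,i) p^i (1−p)^{6−i} with p = 0.883
C(6,4)·0.883^4·0.117^2 = 0.124826
C(6,5)·0.883^5·0.117^1 = 0.376826
C(6,6)·0.883^6·0.117^0 = 0.473985
Sum = 0.9756

0.9756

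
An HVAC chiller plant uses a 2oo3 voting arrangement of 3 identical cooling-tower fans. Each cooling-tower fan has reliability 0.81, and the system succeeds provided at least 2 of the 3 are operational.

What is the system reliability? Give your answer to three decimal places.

0.905

R = Σ_{i=2}^{3} C(3,i) p^i (1−p)^{3−i} with p = 0.81
C(3,2)·0.81^2·0.19^1 = 0.37398
C(3,3)·0.81^3·0.19^0 = 0.53144
Sum = 0.905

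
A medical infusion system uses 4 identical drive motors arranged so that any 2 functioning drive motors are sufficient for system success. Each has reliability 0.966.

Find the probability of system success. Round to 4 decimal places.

R = Σ_{i=2}^{4} C(4,i) p^i (1−p)^{4−i} with p = 0.966
C(4,2)·0.966^2·0.034^2 = 0.006472
C(4,3)·0.966^3·0.034^1 = 0.122594
C(4,4)·0.966^4·0.034^0 = 0.870780
Sum = 0.9998

0.9998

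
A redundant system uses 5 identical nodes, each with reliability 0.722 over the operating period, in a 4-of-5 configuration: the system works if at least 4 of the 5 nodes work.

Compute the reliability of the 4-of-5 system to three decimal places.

0.574

R = Σ_{i=4}^{5} C(5,i) p^i (1−p)^{5−i} with p = 0.722
C(5,4)·0.722^4·0.278^1 = 0.37771
C(5,5)·0.722^5·0.278^0 = 0.19619
Sum = 0.574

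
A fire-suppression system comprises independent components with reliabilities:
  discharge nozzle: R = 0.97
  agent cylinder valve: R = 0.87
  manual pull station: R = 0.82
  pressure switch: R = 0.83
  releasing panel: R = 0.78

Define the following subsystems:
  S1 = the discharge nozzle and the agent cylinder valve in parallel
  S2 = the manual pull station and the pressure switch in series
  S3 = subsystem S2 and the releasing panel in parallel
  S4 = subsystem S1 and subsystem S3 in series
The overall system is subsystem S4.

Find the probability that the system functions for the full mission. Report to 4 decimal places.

Parallel (discharge nozzle and agent cylinder valve): 1 − (1 − 0.970000)(1 − 0.870000) = 0.996100
Series (manual pull station and pressure switch): 0.820000 × 0.830000 = 0.680600
Parallel ([0.680600] and releasing panel): 1 − (1 − 0.680600)(1 − 0.780000) = 0.929732
Series ([0.996100] and [0.929732]): 0.996100 × 0.929732 = 0.9261

0.9261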